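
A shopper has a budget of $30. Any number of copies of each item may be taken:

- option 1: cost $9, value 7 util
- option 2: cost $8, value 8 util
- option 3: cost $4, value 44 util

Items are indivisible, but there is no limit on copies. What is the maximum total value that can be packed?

308 util

Best value-per-unit is option 3 at 44/4, and filling with it alone uses cost 7×4=28. No mix of the others beats 7×44 = 308.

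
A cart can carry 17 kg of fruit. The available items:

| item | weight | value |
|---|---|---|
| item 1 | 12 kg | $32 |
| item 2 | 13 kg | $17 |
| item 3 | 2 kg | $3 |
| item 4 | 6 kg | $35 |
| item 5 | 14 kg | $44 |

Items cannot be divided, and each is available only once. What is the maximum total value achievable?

This is a 0/1 knapsack; check combinations near the capacity.
- item 3+item 5: weight 2+14=16, value 3+44=47
- item 5: weight 14, value 44
- item 3+item 4: weight 2+6=8, value 3+35=38
- item 4: weight 6, value 35
Best: $47.

$47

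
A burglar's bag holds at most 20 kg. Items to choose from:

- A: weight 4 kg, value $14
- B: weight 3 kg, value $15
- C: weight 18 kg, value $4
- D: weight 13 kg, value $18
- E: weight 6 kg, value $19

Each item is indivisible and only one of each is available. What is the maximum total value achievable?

Check high-value combinations within 20 kg:
- A+B+E: weight 4+3+6=13, value 14+15+19=48
- A+B+D: weight 4+3+13=20, value 14+15+18=47
- D+E: weight 13+6=19, value 18+19=37
Best: $48.

$48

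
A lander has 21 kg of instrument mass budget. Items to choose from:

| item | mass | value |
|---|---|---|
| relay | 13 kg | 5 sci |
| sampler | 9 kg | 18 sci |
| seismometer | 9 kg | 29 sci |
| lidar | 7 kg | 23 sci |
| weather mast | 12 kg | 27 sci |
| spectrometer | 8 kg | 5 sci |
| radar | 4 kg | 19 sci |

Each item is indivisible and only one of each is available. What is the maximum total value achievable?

Check high-value combinations within 21 kg:
- seismometer+lidar+radar: mass 9+7+4=20, value 29+23+19=71
- sampler+lidar+radar: mass 9+7+4=20, value 18+23+19=60
- seismometer+weather mast: mass 9+12=21, value 29+27=56
- seismometer+spectrometer+radar: mass 9+8+4=21, value 29+5+19=53
Best: 71 sci.

71 sci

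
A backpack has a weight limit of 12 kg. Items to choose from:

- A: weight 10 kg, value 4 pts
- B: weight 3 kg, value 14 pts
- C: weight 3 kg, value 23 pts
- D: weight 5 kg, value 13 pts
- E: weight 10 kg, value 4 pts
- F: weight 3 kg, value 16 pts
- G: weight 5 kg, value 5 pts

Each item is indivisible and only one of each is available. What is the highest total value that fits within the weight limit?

This is a 0/1 knapsack; check combinations near the capacity.
- B+C+F: weight 3+3+3=9, value 14+23+16=53
- C+D+F: weight 3+5+3=11, value 23+13+16=52
- B+C+D: weight 3+3+5=11, value 14+23+13=50
Best: 53 pts.

53 pts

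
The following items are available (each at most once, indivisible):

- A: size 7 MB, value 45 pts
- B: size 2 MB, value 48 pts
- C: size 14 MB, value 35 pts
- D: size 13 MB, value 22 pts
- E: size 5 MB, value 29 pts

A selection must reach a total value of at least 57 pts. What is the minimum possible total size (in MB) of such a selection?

7

Subsets with value ≥ 57, sorted by total size:
- B+E: size 7, value 77
- A+B: size 9, value 93
Minimum size: 7 MB.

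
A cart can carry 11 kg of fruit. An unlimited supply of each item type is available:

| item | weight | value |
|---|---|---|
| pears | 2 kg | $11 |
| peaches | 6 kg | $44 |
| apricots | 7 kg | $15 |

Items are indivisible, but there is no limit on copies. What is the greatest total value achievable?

Best value-per-unit is peaches at 44/6; filling with it alone gives 1×44 = 44.
Optimal mix: 2×pears + 1×peaches → weight 10, value 66.

$66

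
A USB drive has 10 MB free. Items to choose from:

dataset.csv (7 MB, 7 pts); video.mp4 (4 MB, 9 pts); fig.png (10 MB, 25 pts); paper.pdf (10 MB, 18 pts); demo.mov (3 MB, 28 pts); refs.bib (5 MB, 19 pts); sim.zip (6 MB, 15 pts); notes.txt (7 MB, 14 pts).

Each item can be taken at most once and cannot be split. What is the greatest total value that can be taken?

Check high-value combinations within 10 MB:
- demo.mov+refs.bib: size 3+5=8, value 28+19=47
- demo.mov+sim.zip: size 3+6=9, value 28+15=43
- demo.mov+notes.txt: size 3+7=10, value 28+14=42
- video.mp4+demo.mov: size 4+3=7, value 9+28=37
Best: 47 pts.

47 pts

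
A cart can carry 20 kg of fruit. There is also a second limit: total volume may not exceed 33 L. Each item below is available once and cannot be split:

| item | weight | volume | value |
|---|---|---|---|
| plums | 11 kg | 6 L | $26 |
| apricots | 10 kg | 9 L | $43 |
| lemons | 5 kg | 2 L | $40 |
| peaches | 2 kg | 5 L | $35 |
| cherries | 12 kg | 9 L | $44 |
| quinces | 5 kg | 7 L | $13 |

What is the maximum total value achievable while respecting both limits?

Feasible sets respecting both limits:
- lemons+peaches+cherries: weight 19, volume 16, value 119
- apricots+lemons+peaches: weight 17, volume 16, value 118
- plums+lemons+peaches: weight 18, volume 13, value 101
- apricots+lemons+quinces: weight 20, volume 18, value 96
Best: $119.

$119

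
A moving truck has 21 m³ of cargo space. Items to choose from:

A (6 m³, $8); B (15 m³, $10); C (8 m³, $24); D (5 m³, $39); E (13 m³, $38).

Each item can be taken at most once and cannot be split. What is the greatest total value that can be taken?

$77

Check high-value combinations within 21 m³:
- D+E: volume 5+13=18, value 39+38=77
- A+C+D: volume 6+8+5=19, value 8+24+39=71
- C+D: volume 8+5=13, value 24+39=63
- C+E: volume 8+13=21, value 24+38=62
Best: $77.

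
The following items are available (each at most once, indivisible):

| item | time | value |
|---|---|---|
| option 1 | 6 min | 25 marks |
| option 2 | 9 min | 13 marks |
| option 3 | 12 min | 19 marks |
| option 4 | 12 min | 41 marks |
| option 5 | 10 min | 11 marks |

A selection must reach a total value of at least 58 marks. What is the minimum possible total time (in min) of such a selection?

Subsets with value ≥ 58, sorted by total time:
- option 1+option 4: time 18, value 66
- option 3+option 4: time 24, value 60
Minimum time: 18 min.

18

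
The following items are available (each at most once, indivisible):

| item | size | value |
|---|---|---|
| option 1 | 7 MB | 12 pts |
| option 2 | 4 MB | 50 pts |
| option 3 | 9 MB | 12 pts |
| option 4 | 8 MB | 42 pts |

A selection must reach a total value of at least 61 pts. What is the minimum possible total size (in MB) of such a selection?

Subsets with value ≥ 61, sorted by total size:
- option 1+option 2: size 11, value 62
- option 2+option 4: size 12, value 92
- option 2+option 3: size 13, value 62
- option 1+option 2+option 4: size 19, value 104
Minimum size: 11 MB.

11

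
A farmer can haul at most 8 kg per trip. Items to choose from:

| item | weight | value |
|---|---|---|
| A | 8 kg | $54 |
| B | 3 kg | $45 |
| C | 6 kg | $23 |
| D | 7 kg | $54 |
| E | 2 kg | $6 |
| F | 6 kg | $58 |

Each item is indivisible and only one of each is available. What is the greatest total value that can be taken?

$64

Check high-value combinations within 8 kg:
- E+F: weight 2+6=8, value 6+58=64
- F: weight 6, value 58
- D: weight 7, value 54
Best: $64.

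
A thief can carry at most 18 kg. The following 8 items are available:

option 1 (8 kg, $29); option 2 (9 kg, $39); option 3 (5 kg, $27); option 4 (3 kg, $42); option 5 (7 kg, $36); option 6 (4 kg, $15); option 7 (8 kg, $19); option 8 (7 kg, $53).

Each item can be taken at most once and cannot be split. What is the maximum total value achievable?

Check high-value combinations within 18 kg:
- option 4+option 5+option 8: weight 3+7+7=17, value 42+36+53=131
- option 1+option 4+option 8: weight 8+3+7=18, value 29+42+53=124
- option 3+option 4+option 8: weight 5+3+7=15, value 27+42+53=122
- option 4+option 7+option 8: weight 3+8+7=18, value 42+19+53=114
Best: $131.

$131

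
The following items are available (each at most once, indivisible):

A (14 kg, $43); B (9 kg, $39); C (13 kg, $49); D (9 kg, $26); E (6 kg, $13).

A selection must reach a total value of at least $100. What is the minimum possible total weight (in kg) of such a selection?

Subsets with value ≥ 100, sorted by total weight:
- B+C+E: weight 28, value 101
- B+C+D: weight 31, value 114
- A+B+D: weight 32, value 108
Minimum weight: 28 kg.

28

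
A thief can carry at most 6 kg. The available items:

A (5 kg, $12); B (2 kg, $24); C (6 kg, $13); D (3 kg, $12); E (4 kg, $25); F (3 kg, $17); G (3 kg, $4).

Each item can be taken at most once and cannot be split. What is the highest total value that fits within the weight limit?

$49

Check high-value combinations within 6 kg:
- B+E: weight 2+4=6, value 24+25=49
- B+F: weight 2+3=5, value 24+17=41
- B+D: weight 2+3=5, value 24+12=36
Best: $49.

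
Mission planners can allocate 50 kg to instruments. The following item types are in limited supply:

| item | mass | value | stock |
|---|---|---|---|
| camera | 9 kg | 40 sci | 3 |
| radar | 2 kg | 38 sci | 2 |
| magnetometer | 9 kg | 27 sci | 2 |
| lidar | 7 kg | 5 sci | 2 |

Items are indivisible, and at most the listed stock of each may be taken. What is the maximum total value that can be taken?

Top feasible selections:
- 3×camera + 2×radar + 2×magnetometer: mass 49, value 250
- 3×camera + 2×radar + 1×magnetometer + 1×lidar: mass 47, value 228
- 3×camera + 2×radar + 1×magnetometer: mass 40, value 223
- 2×camera + 2×radar + 2×magnetometer + 1×lidar: mass 47, value 215
Best: 250 sci.

250 sci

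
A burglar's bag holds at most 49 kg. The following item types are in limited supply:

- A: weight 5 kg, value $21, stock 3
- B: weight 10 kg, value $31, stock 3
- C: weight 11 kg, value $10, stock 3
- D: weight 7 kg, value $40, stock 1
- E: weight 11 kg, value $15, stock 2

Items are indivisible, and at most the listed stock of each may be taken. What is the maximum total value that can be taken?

$175

Top feasible selections:
- 2×A + 3×B + 1×D: weight 47, value 175
- 3×A + 2×B + 1×D: weight 42, value 165
- 2×A + 2×B + 1×D + 1×E: weight 48, value 159
- 3×A + 3×B: weight 45, value 156
Best: $175.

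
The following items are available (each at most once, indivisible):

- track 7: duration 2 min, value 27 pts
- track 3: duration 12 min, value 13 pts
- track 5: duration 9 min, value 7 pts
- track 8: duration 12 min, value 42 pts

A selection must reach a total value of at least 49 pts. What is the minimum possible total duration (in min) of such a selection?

Subsets with value ≥ 49, sorted by total duration:
- track 7+track 8: duration 14, value 69
- track 5+track 8: duration 21, value 49
- track 7+track 5+track 8: duration 23, value 76
- track 3+track 8: duration 24, value 55
Minimum duration: 14 min.

14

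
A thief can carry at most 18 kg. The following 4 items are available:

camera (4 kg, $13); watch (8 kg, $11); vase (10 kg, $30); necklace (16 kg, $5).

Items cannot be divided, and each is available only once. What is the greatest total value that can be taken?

$43

This is a 0/1 knapsack; check combinations near the capacity.
- camera+vase: weight 4+10=14, value 13+30=43
- watch+vase: weight 8+10=18, value 11+30=41
- vase: weight 10, value 30
Best: $43.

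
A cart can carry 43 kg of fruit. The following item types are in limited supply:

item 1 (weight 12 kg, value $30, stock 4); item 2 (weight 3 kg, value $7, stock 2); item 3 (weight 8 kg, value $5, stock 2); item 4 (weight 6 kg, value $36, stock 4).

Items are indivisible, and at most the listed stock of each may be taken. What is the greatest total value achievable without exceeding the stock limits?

Top feasible selections:
- 1×item 1 + 2×item 2 + 4×item 4: weight 42, value 188
- 1×item 1 + 1×item 2 + 4×item 4: weight 39, value 181
- 1×item 1 + 4×item 4: weight 36, value 174
- 2×item 1 + 3×item 4: weight 42, value 168
Best: $188.

$188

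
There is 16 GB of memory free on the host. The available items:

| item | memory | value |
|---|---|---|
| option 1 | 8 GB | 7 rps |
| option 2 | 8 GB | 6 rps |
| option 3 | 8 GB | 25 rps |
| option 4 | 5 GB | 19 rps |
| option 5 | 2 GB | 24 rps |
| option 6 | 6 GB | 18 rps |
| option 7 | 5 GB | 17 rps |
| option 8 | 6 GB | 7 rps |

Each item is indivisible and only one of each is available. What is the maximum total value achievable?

68 rps

This is a 0/1 knapsack; check combinations near the capacity.
- option 3+option 4+option 5: memory 8+5+2=15, value 25+19+24=68
- option 3+option 5+option 6: memory 8+2+6=16, value 25+24+18=67
- option 3+option 5+option 7: memory 8+2+5=15, value 25+24+17=66
Best: 68 rps.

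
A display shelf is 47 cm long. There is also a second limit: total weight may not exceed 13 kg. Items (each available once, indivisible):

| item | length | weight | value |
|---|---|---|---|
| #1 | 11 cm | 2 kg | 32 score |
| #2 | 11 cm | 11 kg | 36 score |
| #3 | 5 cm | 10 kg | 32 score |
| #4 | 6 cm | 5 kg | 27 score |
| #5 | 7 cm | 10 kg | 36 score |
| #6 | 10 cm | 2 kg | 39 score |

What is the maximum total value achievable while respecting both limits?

Feasible sets respecting both limits:
- #1+#4+#6: length 27, weight 9, value 98
- #2+#6: length 21, weight 13, value 75
- #5+#6: length 17, weight 12, value 75
- #1+#6: length 21, weight 4, value 71
Best: 98 score.

98 score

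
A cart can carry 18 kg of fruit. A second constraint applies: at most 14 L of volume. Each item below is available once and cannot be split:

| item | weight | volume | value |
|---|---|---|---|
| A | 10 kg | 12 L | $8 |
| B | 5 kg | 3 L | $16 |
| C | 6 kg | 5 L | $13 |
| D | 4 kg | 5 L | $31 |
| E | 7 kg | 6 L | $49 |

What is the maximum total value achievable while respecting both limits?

$96

Feasible sets respecting both limits:
- B+D+E: weight 16, volume 14, value 96
- D+E: weight 11, volume 11, value 80
- B+C+E: weight 18, volume 14, value 78
- B+E: weight 12, volume 9, value 65
Best: $96.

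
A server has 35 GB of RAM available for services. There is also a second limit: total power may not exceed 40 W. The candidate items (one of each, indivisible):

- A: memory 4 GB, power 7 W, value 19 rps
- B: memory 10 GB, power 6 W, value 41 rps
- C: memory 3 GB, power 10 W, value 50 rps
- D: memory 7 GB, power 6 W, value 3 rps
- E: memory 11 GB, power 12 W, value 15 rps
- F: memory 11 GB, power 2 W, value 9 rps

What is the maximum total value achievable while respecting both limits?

Feasible sets respecting both limits:
- A+B+C+E: memory 28, power 35, value 125
- A+B+C+D+F: memory 35, power 31, value 122
- A+B+C+F: memory 28, power 25, value 119
Best: 125 rps.

125 rps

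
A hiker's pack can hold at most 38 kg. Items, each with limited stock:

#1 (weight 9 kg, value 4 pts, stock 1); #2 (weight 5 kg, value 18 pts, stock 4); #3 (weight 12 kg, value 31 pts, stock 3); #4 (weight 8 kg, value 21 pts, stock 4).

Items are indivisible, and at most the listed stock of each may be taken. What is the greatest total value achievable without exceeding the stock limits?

114 pts

Best selections within weight 38 and stock limits:
- 4×#2 + 2×#4: weight 36, value 114
- 2×#2 + 1×#3 + 2×#4: weight 38, value 109
- 3×#2 + 1×#3 + 1×#4: weight 35, value 106
- 4×#2 + 1×#3: weight 32, value 103
Best: 114 pts.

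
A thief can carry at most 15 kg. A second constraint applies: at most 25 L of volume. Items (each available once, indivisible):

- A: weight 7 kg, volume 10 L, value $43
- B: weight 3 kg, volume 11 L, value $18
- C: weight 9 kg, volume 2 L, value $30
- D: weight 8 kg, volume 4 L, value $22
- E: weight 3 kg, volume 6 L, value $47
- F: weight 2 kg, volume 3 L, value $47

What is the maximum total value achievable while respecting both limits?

Feasible sets respecting both limits:
- A+E+F: weight 12, volume 19, value 137
- C+E+F: weight 14, volume 11, value 124
- D+E+F: weight 13, volume 13, value 116
- B+E+F: weight 8, volume 20, value 112
Best: $137.

$137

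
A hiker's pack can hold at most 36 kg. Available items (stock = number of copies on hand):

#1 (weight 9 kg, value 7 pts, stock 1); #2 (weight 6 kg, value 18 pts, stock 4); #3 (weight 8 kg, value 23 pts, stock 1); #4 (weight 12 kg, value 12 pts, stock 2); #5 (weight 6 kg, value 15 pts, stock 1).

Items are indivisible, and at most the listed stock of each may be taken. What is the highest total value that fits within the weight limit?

Best selections within weight 36 and stock limits:
- 4×#2 + 1×#3: weight 32, value 95
- 3×#2 + 1×#3 + 1×#5: weight 32, value 92
Best: 95 pts.

95 pts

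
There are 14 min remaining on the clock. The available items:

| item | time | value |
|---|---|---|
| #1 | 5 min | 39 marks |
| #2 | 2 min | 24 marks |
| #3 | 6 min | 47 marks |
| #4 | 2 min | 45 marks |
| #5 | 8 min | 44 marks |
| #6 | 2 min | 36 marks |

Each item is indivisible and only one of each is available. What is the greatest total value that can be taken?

152 marks

Check high-value combinations within 14 min:
- #2+#3+#4+#6: time 2+6+2+2=12, value 24+47+45+36=152
- #2+#4+#5+#6: time 2+2+8+2=14, value 24+45+44+36=149
- #1+#2+#4+#6: time 5+2+2+2=11, value 39+24+45+36=144
- #1+#3+#4: time 5+6+2=13, value 39+47+45=131
Best: 152 marks.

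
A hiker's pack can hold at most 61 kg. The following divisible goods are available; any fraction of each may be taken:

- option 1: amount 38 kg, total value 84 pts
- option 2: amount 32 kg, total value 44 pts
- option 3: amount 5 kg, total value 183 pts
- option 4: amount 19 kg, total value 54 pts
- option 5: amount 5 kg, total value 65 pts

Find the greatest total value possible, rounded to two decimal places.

Take in order of value per unit:
- option 3 (183/5 per unit): all 5 → value 183, running total 183.00
- option 5 (65/5 per unit): all 5 → value 65, running total 248.00
- option 4 (54/19 per unit): all 19 → value 54, running total 302.00
- option 1 (84/38 per unit): 32 of 38 → value 32×84/38 = 70.7368, running total 372.74
Total 372.74.

372.74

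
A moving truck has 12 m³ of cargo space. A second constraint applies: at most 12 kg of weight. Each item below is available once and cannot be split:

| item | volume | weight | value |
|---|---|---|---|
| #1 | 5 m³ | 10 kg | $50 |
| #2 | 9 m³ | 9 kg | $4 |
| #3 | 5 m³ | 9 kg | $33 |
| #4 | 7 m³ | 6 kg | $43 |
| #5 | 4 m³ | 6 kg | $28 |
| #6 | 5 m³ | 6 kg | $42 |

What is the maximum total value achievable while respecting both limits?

Feasible sets respecting both limits:
- #4+#6: volume 12, weight 12, value 85
- #4+#5: volume 11, weight 12, value 71
- #5+#6: volume 9, weight 12, value 70
Best: $85.

$85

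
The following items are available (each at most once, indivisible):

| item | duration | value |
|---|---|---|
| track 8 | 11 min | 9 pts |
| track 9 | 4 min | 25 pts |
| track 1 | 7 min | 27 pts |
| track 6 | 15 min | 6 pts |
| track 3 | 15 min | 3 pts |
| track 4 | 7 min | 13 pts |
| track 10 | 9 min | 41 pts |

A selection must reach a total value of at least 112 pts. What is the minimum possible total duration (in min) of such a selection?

Subsets with value ≥ 112, sorted by total duration:
- track 8+track 9+track 1+track 4+track 10: duration 38, value 115
- track 9+track 1+track 6+track 4+track 10: duration 42, value 112
Minimum duration: 38 min.

38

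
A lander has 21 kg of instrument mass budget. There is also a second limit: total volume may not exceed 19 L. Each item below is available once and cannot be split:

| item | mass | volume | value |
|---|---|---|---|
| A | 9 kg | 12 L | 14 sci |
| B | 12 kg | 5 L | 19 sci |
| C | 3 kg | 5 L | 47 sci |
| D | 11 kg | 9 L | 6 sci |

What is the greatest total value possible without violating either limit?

66 sci

Feasible sets respecting both limits:
- B+C: mass 15, volume 10, value 66
- A+C: mass 12, volume 17, value 61
- C+D: mass 14, volume 14, value 53
- C: mass 3, volume 5, value 47
Best: 66 sci.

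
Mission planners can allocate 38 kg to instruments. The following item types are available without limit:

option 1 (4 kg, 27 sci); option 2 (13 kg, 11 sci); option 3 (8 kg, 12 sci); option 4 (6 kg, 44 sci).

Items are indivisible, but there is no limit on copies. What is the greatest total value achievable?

274 sci

Best value-per-unit is option 4 at 44/6; filling with it alone gives 6×44 = 264.
Optimal mix: 2×option 1 + 5×option 4 → mass 38, value 274.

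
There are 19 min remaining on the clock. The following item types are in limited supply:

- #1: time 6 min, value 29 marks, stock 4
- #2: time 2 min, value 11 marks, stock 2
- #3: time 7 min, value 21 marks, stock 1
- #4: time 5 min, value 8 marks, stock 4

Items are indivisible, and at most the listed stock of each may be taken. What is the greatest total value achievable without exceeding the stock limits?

87 marks

Best selections within time 19 and stock limits:
- 3×#1: time 18, value 87
- 2×#1 + 2×#2: time 16, value 80
Best: 87 marks.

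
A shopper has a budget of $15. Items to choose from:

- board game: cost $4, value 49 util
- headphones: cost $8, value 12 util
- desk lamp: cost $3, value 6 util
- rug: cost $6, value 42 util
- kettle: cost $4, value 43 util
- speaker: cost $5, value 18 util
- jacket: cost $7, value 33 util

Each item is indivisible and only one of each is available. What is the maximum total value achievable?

Check high-value combinations within $15:
- board game+rug+kettle: cost 4+6+4=14, value 49+42+43=134
- board game+kettle+jacket: cost 4+4+7=15, value 49+43+33=125
- board game+kettle+speaker: cost 4+4+5=13, value 49+43+18=110
- board game+rug+speaker: cost 4+6+5=15, value 49+42+18=109
Best: 134 util.

134 util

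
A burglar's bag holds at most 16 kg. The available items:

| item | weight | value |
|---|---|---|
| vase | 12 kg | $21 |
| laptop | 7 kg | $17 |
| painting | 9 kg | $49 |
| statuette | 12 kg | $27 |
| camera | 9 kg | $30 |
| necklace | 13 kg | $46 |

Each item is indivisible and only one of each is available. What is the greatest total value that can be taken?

$66

Check high-value combinations within 16 kg:
- laptop+painting: weight 7+9=16, value 17+49=66
- painting: weight 9, value 49
- laptop+camera: weight 7+9=16, value 17+30=47
- necklace: weight 13, value 46
Best: $66.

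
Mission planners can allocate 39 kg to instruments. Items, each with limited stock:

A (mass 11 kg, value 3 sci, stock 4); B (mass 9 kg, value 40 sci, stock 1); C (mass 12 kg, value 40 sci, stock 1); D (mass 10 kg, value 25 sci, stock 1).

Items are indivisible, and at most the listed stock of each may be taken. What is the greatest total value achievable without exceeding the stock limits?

105 sci

Best selections within mass 39 and stock limits:
- 1×B + 1×C + 1×D: mass 31, value 105
- 1×A + 1×B + 1×C: mass 32, value 83
- 1×B + 1×C: mass 21, value 80
Best: 105 sci.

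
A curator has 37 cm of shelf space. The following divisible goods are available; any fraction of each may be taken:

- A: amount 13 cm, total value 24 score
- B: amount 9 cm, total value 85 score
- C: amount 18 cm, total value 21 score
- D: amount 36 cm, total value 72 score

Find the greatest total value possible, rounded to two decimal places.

Take in order of value per unit:
- B (85/9 per unit): all 9 → value 85, running total 85.00
- D (72/36 per unit): 28 of 36 → value 28×72/36 = 56.0000, running total 141.00
Total 141.00.

141.00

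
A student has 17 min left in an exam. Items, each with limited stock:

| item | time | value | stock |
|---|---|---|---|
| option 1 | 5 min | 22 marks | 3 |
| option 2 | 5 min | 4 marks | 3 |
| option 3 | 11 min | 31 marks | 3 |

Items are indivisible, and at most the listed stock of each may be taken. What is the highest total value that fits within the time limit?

66 marks

Top feasible selections:
- 3×option 1: time 15, value 66
- 1×option 1 + 1×option 3: time 16, value 53
- 2×option 1 + 1×option 2: time 15, value 48
Best: 66 marks.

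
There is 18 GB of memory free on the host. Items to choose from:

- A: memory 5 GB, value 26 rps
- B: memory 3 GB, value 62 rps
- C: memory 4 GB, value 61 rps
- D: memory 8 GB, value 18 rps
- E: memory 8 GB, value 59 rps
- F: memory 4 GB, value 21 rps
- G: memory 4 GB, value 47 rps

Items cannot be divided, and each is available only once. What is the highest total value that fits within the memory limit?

196 rps

Check high-value combinations within 18 GB:
- A+B+C+G: memory 5+3+4+4=16, value 26+62+61+47=196
- B+C+F+G: memory 3+4+4+4=15, value 62+61+21+47=191
- B+C+E: memory 3+4+8=15, value 62+61+59=182
Best: 196 rps.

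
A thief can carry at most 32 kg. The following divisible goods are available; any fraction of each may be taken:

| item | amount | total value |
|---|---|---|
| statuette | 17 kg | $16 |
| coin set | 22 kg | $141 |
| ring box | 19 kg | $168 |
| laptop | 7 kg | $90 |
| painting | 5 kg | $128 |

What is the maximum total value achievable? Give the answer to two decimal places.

Take in order of value per unit:
- painting (128/5 per unit): all 5 → value 128, running total 128.00
- laptop (90/7 per unit): all 7 → value 90, running total 218.00
- ring box (168/19 per unit): all 19 → value 168, running total 386.00
- coin set (141/22 per unit): 1 of 22 → value 1×141/22 = 6.4091, running total 392.41
Total 392.41.

392.41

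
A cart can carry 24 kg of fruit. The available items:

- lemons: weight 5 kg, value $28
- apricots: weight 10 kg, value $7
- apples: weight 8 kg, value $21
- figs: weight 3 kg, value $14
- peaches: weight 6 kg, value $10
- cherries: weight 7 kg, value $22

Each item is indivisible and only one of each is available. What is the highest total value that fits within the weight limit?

Check high-value combinations within 24 kg:
- lemons+apples+figs+cherries: weight 5+8+3+7=23, value 28+21+14+22=85
- lemons+figs+peaches+cherries: weight 5+3+6+7=21, value 28+14+10+22=74
- lemons+apples+figs+peaches: weight 5+8+3+6=22, value 28+21+14+10=73
- lemons+apples+cherries: weight 5+8+7=20, value 28+21+22=71
- apples+figs+peaches+cherries: weight 8+3+6+7=24, value 21+14+10+22=67
Best: $85.

$85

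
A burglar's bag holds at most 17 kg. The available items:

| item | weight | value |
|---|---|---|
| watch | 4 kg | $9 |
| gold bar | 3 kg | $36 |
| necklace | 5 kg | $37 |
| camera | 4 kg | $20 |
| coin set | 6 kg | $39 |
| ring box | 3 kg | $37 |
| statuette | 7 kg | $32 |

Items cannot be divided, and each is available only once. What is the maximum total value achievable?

$149

This is a 0/1 knapsack; check combinations near the capacity.
- gold bar+necklace+coin set+ring box: weight 3+5+6+3=17, value 36+37+39+37=149
- gold bar+camera+coin set+ring box: weight 3+4+6+3=16, value 36+20+39+37=132
- gold bar+necklace+camera+ring box: weight 3+5+4+3=15, value 36+37+20+37=130
- gold bar+camera+ring box+statuette: weight 3+4+3+7=17, value 36+20+37+32=125
Best: $149.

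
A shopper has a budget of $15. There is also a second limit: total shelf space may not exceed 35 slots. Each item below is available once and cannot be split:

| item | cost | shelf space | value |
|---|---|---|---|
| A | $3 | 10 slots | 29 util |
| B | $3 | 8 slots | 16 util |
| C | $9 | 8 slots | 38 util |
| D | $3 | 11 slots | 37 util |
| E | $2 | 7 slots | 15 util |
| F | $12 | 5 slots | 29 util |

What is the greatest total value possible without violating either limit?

104 util

Feasible sets respecting both limits:
- A+C+D: cost 15, shelf space 29, value 104
- B+C+D: cost 15, shelf space 27, value 91
- C+D+E: cost 14, shelf space 26, value 90
- A+B+C: cost 15, shelf space 26, value 83
Best: 104 util.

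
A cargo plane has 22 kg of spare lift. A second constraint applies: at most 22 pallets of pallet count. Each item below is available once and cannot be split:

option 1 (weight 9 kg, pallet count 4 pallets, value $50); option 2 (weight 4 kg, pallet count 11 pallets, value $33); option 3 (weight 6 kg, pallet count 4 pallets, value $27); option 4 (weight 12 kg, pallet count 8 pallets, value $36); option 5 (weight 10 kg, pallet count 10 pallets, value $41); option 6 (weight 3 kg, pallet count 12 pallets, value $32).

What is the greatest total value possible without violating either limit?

$110

Feasible sets respecting both limits:
- option 1+option 2+option 3: weight 19, pallet count 19, value 110
- option 1+option 3+option 6: weight 18, pallet count 20, value 109
- option 1+option 5: weight 19, pallet count 14, value 91
Best: $110.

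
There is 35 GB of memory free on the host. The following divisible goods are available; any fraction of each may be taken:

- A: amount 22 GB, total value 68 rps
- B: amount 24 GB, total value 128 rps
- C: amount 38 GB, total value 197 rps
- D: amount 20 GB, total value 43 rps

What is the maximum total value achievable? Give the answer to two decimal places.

Take in order of value per unit:
- B (128/24 per unit): all 24 → value 128, running total 128.00
- C (197/38 per unit): 11 of 38 → value 11×197/38 = 57.0263, running total 185.03
Total 185.03.

185.03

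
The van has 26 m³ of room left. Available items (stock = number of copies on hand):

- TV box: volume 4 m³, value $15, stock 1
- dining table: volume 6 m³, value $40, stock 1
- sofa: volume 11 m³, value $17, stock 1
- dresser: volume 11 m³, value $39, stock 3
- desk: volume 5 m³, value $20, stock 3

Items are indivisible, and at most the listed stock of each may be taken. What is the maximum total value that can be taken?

$115

Best selections within volume 26 and stock limits:
- 1×TV box + 1×dining table + 3×desk: volume 25, value 115
- 1×TV box + 1×dining table + 1×dresser + 1×desk: volume 26, value 114
- 1×dining table + 3×desk: volume 21, value 100
- 1×dining table + 1×dresser + 1×desk: volume 22, value 99
Best: $115.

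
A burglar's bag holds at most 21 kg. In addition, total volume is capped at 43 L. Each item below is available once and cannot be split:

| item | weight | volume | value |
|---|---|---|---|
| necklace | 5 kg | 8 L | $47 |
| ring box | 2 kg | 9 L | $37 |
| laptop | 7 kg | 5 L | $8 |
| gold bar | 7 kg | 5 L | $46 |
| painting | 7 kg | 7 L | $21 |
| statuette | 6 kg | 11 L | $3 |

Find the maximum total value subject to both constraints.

$151

Feasible sets respecting both limits:
- necklace+ring box+gold bar+painting: weight 21, volume 29, value 151
- necklace+ring box+laptop+gold bar: weight 21, volume 27, value 138
- necklace+ring box+gold bar+statuette: weight 20, volume 33, value 133
- necklace+ring box+gold bar: weight 14, volume 22, value 130
Best: $151.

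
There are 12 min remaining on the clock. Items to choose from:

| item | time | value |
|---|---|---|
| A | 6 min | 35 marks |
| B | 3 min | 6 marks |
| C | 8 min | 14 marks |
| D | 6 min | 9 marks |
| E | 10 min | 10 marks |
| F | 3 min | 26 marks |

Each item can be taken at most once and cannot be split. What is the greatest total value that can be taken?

Check high-value combinations within 12 min:
- A+B+F: time 6+3+3=12, value 35+6+26=67
- A+F: time 6+3=9, value 35+26=61
- A+D: time 6+6=12, value 35+9=44
Best: 67 marks.

67 marks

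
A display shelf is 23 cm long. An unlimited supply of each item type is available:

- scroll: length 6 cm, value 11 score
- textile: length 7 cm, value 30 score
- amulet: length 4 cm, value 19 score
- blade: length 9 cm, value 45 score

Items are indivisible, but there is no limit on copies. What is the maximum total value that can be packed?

109 score

Best value-per-unit is blade at 45/9; filling with it alone gives 2×45 = 90.
Optimal mix: 1×amulet + 2×blade → length 22, value 109.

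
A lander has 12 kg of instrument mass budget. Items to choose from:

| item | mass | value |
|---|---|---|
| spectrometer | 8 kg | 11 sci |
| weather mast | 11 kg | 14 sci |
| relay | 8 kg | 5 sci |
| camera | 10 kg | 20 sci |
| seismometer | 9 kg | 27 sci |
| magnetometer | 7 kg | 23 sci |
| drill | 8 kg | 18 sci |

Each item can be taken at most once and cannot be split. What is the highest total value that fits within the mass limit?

Check high-value combinations within 12 kg:
- seismometer: mass 9, value 27
- magnetometer: mass 7, value 23
- camera: mass 10, value 20
- drill: mass 8, value 18
Best: 27 sci.

27 sci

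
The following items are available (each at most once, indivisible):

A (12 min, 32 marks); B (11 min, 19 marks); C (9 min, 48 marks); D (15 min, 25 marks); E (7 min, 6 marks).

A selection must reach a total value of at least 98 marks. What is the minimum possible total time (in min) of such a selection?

32

Subsets with value ≥ 98, sorted by total time:
- A+B+C: time 32, value 99
- A+C+D: time 36, value 105
- A+B+C+E: time 39, value 105
- B+C+D+E: time 42, value 98
Minimum time: 32 min.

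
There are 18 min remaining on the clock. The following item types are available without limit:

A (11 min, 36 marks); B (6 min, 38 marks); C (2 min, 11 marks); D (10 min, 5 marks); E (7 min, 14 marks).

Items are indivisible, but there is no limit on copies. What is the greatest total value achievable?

Best value-per-unit is B at 38/6, and filling with it alone uses time 3×6=18. No mix of the others beats 3×38 = 114.

114 marks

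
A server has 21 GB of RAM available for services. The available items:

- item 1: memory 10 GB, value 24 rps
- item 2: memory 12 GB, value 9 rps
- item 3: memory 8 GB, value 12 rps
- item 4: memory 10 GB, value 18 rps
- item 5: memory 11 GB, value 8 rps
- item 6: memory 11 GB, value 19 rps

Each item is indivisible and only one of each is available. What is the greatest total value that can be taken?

Check high-value combinations within 21 GB:
- item 1+item 6: memory 10+11=21, value 24+19=43
- item 1+item 4: memory 10+10=20, value 24+18=42
- item 4+item 6: memory 10+11=21, value 18+19=37
Best: 43 rps.

43 rps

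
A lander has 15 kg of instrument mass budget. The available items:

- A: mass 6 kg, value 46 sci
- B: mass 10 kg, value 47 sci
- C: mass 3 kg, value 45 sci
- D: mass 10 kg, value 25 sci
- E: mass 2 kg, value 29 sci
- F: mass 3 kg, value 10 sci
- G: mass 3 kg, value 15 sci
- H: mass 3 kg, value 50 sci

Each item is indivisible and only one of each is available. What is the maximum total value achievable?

Check high-value combinations within 15 kg:
- A+C+E+H: mass 6+3+2+3=14, value 46+45+29+50=170
- A+C+G+H: mass 6+3+3+3=15, value 46+45+15+50=156
- A+C+F+H: mass 6+3+3+3=15, value 46+45+10+50=151
- C+E+F+G+H: mass 3+2+3+3+3=14, value 45+29+10+15+50=149
- A+C+H: mass 6+3+3=12, value 46+45+50=141
Best: 170 sci.

170 sci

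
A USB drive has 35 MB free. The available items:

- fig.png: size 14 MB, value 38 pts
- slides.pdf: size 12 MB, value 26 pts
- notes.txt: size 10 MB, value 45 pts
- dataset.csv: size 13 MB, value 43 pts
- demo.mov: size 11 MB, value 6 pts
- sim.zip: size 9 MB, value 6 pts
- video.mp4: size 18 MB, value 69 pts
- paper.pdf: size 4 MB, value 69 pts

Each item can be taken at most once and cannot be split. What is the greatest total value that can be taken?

Check high-value combinations within 35 MB:
- notes.txt+video.mp4+paper.pdf: size 10+18+4=32, value 45+69+69=183
- dataset.csv+video.mp4+paper.pdf: size 13+18+4=35, value 43+69+69=181
- slides.pdf+video.mp4+paper.pdf: size 12+18+4=34, value 26+69+69=164
- notes.txt+dataset.csv+paper.pdf: size 10+13+4=27, value 45+43+69=157
Best: 183 pts.

183 pts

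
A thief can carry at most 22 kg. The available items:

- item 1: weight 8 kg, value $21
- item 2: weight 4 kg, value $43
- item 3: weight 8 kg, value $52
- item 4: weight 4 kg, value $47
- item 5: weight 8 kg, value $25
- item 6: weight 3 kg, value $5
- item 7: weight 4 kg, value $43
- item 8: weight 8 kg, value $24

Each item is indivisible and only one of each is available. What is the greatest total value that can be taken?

Check high-value combinations within 22 kg:
- item 2+item 3+item 4+item 7: weight 4+8+4+4=20, value 43+52+47+43=185
- item 2+item 4+item 5+item 7: weight 4+4+8+4=20, value 43+47+25+43=158
- item 2+item 4+item 7+item 8: weight 4+4+4+8=20, value 43+47+43+24=157
- item 1+item 2+item 4+item 7: weight 8+4+4+4=20, value 21+43+47+43=154
Best: $185.

$185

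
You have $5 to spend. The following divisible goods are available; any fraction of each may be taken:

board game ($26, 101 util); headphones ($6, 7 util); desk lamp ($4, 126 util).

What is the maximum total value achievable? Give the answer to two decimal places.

129.88

Take in order of value per unit:
- desk lamp (126/4 per unit): all 4 → value 126, running total 126.00
- board game (101/26 per unit): 1 of 26 → value 1×101/26 = 3.8846, running total 129.88
Total 129.88.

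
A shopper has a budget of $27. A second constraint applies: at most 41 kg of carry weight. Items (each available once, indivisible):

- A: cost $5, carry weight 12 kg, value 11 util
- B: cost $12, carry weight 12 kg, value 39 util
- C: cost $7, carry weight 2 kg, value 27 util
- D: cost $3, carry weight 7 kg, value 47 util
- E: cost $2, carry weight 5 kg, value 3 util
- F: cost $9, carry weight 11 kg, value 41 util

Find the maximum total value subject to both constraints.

130 util

Feasible sets respecting both limits:
- B+D+E+F: cost 26, carry weight 35, value 130
- A+C+D+E+F: cost 26, carry weight 37, value 129
- B+D+F: cost 24, carry weight 30, value 127
- A+C+D+F: cost 24, carry weight 32, value 126
Best: 130 util.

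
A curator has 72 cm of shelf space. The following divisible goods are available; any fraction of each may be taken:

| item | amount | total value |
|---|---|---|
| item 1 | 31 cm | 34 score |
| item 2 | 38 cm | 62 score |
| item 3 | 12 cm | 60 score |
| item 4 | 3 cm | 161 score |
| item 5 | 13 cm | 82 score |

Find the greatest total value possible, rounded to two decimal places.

Take in order of value per unit:
- item 4 (161/3 per unit): all 3 → value 161, running total 161.00
- item 5 (82/13 per unit): all 13 → value 82, running total 243.00
- item 3 (60/12 per unit): all 12 → value 60, running total 303.00
- item 2 (62/38 per unit): all 38 → value 62, running total 365.00
- item 1 (34/31 per unit): 6 of 31 → value 6×34/31 = 6.5806, running total 371.58
Total 371.58.

371.58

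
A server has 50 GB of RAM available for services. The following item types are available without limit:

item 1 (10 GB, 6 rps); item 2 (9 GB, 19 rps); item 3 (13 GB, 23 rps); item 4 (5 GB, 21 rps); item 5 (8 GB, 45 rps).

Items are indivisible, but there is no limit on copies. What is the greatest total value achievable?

270 rps

Best value-per-unit is item 5 at 45/8, and filling with it alone uses memory 6×8=48. No mix of the others beats 6×45 = 270.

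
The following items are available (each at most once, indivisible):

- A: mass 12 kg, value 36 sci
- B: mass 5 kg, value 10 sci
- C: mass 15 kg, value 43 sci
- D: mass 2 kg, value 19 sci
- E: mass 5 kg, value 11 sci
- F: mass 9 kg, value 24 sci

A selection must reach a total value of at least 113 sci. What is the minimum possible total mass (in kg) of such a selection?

Subsets with value ≥ 113, sorted by total mass:
- A+C+D+F: mass 38, value 122
- A+B+C+D+E: mass 39, value 119
- A+C+E+F: mass 41, value 114
Minimum mass: 38 kg.

38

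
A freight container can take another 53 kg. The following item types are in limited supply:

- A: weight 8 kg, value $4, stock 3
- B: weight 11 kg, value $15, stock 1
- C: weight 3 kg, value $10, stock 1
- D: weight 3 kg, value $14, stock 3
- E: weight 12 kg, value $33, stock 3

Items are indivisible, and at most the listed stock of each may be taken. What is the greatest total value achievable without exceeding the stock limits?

$151

Best selections within weight 53 and stock limits:
- 1×C + 3×D + 3×E: weight 48, value 151
- 1×A + 3×D + 3×E: weight 53, value 145
Best: $151.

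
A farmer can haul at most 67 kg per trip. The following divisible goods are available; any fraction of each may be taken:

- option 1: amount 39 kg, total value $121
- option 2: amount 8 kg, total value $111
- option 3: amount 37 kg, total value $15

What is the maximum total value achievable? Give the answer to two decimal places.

Take in order of value per unit:
- option 2 (111/8 per unit): all 8 → value 111, running total 111.00
- option 1 (121/39 per unit): all 39 → value 121, running total 232.00
- option 3 (15/37 per unit): 20 of 37 → value 20×15/37 = 8.1081, running total 240.11
Total 240.11.

240.11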